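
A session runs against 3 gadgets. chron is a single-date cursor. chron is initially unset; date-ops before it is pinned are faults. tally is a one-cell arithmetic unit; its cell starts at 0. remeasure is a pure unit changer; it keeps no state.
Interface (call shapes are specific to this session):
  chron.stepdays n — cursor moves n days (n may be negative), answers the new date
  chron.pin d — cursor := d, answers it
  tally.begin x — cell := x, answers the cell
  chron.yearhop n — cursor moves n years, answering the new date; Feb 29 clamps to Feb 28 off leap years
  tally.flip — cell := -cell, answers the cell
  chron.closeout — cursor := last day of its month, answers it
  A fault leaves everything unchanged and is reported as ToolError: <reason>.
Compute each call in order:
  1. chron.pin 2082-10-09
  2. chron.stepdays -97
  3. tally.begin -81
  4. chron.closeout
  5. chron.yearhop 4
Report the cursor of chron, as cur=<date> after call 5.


Do: pin[d→2082-10-09]
See: 2082-10-09
Do: stepdays[n→-97]
See: 2082-07-04
Do: begin[x→-81]
See: -81
Do: closeout[]
See: 2082-07-31
Do: yearhop[n→4]
See: 2086-07-31

Answer: cur=2086-07-31


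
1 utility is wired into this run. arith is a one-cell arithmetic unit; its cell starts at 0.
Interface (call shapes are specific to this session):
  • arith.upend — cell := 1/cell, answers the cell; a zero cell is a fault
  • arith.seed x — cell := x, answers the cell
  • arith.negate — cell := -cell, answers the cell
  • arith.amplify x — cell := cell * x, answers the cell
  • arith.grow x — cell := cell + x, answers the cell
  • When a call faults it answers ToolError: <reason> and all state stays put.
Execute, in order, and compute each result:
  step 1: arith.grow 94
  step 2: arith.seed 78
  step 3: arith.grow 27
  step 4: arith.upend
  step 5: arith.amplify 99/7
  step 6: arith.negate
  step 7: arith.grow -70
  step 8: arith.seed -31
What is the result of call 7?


Step: grow[94]
Result: 94
Step: seed[78]
Result: 78
Step: grow[27]
Result: 105
Step: upend[]
Result: 1/105
Step: amplify[99/7]
Result: 33/245
Step: negate[]
Result: -33/245
Step: grow[-70]
Result: -17183/245
Step: seed[-31]
Result: -31

Answer: -17183/245


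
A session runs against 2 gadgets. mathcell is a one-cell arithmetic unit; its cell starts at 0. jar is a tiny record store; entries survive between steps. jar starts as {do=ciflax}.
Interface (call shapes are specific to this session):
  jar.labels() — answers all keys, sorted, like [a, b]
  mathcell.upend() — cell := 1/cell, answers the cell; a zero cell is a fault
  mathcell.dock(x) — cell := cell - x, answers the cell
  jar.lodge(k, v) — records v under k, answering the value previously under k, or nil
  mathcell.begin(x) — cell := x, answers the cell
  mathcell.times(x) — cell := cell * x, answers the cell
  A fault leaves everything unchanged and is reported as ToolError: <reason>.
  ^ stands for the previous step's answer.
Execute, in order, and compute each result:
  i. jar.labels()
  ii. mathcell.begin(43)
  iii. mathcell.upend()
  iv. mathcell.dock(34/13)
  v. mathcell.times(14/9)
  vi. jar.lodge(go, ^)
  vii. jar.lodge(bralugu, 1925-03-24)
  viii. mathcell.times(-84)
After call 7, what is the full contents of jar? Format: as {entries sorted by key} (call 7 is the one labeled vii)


> jar.labels
= [do]
> mathcell.begin x='43'
= 43
> mathcell.upend
= 1/43
> mathcell.dock x='34/13'
= -1449/559
> mathcell.times x='14/9'
= -2254/559
> jar.lodge k='go' v='^'
= nil
> jar.lodge k='bralugu' v='1925-03-24'
= nil
> mathcell.times x='-84'
= 189336/559

Answer: {bralugu=1925-03-24, do=ciflax, go=-2254/559}


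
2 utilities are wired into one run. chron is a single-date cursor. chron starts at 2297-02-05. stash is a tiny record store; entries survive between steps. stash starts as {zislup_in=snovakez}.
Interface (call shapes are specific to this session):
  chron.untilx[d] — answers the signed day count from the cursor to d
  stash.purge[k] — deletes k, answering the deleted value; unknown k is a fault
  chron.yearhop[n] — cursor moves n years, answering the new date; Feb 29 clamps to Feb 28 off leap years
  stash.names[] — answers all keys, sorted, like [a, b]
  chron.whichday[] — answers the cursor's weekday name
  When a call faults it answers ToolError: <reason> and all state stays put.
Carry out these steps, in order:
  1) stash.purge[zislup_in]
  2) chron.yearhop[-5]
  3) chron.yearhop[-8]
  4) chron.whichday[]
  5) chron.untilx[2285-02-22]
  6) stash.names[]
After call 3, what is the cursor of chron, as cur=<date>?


>> purge(k=zislup_in)
<< snovakez
>> yearhop(n=-5)
<< 2292-02-05
>> yearhop(n=-8)
<< 2284-02-05
>> whichday()
<< Tuesday
>> untilx(d=2285-02-22)
<< 383
>> names()
<< []

Answer: cur=2284-02-05


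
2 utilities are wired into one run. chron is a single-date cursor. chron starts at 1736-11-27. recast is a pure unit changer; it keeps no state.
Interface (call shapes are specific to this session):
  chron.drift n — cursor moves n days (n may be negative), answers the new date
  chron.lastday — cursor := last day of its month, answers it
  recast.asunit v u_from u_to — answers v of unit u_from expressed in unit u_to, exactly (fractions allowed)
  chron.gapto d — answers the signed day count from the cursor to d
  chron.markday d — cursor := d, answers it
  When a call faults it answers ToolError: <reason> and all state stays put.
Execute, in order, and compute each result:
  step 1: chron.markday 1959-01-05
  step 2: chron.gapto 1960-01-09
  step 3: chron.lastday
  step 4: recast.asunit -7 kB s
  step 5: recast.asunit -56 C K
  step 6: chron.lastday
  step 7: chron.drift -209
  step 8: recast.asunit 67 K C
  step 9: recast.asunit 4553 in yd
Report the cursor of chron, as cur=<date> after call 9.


·→ chron.markday(1959-01-05)
·← 1959-01-05
·→ chron.gapto(1960-01-09)
·← 369
·→ chron.lastday()
·← 1959-01-31
·→ recast.asunit(-7, kB, s)
·← ToolError: incompatible units
·→ recast.asunit(-56, C, K)
·← 4343/20
·→ chron.lastday()
·← 1959-01-31
·→ chron.drift(-209)
·← 1958-07-06
·→ recast.asunit(67, K, C)
·← -4123/20
·→ recast.asunit(4553, in, yd)
·← 4553/36

Answer: cur=1958-07-06


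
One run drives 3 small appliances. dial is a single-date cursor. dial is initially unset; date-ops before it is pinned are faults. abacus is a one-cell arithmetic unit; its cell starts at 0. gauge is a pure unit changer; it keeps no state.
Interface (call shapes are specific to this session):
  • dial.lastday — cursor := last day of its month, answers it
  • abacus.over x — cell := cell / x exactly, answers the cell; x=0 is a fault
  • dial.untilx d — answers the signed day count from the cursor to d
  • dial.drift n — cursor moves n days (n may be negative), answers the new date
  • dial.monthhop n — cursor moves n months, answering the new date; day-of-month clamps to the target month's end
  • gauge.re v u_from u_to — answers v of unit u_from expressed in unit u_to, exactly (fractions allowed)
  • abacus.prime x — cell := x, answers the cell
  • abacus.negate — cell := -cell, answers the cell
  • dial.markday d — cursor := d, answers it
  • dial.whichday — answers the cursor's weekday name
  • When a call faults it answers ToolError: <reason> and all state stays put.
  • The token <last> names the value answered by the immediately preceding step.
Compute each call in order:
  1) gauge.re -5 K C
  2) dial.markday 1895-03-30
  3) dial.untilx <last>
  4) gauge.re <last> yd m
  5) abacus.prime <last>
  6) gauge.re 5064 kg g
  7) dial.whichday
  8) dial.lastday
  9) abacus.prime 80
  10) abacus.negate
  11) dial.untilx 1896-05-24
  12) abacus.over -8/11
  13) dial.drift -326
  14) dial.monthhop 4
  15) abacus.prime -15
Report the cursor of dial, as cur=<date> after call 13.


I use re with v='-5', u_from='K', u_to='C': -5563/20.
I use markday with d='1895-03-30', and get 1895-03-30.
Using untilx with d='<last>', → 0.
I run re with v='<last>', u_from='yd', u_to='m', — result: 0.
Using prime with x='<last>', → 0.
I run re with v='5064', u_from='kg', u_to='g', and get 5064000.
I call whichday: Saturday.
I run lastday(), → 1895-03-31.
I try prime with x='80', and observe 80.
Now I run negate: -80.
I run untilx with d='1896-05-24', and observe 420.
I call over with x='-8/11', and get 110.
Now I run drift with n='-326', — result: 1894-05-09.
Then monthhop with n='4', and observe 1894-09-09.
Using prime with x='-15', giving -15.

Answer: cur=1894-05-09


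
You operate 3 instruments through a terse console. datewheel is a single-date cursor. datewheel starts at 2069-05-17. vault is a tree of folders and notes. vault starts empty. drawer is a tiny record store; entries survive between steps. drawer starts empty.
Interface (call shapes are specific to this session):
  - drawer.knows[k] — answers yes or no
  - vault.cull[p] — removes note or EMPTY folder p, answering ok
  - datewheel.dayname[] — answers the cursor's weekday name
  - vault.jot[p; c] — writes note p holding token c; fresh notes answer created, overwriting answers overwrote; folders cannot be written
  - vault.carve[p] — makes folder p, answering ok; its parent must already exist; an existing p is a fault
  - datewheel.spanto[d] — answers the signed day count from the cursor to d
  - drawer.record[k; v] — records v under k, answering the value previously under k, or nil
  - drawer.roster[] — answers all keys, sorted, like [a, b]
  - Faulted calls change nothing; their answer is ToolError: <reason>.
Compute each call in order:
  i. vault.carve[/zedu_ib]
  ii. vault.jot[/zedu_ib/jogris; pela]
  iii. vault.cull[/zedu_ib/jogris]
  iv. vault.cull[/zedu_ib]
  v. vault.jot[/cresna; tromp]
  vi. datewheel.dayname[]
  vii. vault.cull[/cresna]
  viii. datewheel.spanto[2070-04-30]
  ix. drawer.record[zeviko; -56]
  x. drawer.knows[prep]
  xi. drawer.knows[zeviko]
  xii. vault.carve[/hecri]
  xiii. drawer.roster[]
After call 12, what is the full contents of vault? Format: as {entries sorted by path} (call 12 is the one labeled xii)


;; carve(p→/zedu_ib) == ok
;; jot(p→/zedu_ib/jogris, c→pela) == created
;; cull(p→/zedu_ib/jogris) == ok
;; cull(p→/zedu_ib) == ok
;; jot(p→/cresna, c→tromp) == created
;; dayname() == Friday
;; cull(p→/cresna) == ok
;; spanto(d→2070-04-30) == 348
;; record(k→zeviko, v→-56) == nil
;; knows(k→prep) == no
;; knows(k→zeviko) == yes
;; carve(p→/hecri) == ok
;; roster() == [zeviko]

Answer: {hecri/}


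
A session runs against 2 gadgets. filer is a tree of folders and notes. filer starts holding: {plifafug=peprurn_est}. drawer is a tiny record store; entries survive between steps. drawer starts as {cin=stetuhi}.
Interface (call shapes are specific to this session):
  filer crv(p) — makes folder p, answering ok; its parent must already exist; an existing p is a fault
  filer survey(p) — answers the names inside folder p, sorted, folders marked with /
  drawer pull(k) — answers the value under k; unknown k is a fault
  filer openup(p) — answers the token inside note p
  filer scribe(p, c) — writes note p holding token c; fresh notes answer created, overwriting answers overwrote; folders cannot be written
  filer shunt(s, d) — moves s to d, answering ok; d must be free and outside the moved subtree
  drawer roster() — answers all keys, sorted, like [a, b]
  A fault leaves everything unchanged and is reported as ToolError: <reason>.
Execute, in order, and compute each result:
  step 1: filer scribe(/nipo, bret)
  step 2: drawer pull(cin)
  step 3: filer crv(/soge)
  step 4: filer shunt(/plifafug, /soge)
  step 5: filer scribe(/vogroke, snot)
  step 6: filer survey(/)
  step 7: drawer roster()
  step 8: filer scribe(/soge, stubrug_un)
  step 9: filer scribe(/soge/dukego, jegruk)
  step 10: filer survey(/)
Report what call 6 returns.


==> filer scribe(/nipo, bret)
<== created
==> drawer pull(cin)
<== stetuhi
==> filer crv(/soge)
<== ok
==> filer shunt(/plifafug, /soge)
<== ToolError: exists
==> filer scribe(/vogroke, snot)
<== created
==> filer survey(/)
<== [nipo, plifafug, soge/, vogroke]
==> drawer roster()
<== [cin]
==> filer scribe(/soge, stubrug_un)
<== ToolError: is a directory
==> filer scribe(/soge/dukego, jegruk)
<== created
==> filer survey(/)
<== [nipo, plifafug, soge/, vogroke]

Answer: [nipo, plifafug, soge/, vogroke]


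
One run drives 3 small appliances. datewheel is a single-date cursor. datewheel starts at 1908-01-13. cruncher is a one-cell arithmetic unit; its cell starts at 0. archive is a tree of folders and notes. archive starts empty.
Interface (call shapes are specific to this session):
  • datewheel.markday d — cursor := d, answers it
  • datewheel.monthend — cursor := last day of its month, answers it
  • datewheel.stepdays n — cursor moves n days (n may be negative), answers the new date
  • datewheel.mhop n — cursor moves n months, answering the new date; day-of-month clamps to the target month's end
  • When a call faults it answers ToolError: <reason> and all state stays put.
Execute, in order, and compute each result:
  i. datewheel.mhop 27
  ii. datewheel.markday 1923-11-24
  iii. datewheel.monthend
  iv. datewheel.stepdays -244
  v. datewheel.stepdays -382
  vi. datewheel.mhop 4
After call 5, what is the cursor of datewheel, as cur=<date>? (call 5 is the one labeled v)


Answer: cur=1922-03-14

Derivation:
>>> datewheel.mhop n='27'
  1910-04-13
>>> datewheel.markday d='1923-11-24'
  1923-11-24
>>> datewheel.monthend
  1923-11-30
>>> datewheel.stepdays n='-244'
  1923-03-31
>>> datewheel.stepdays n='-382'
  1922-03-14
>>> datewheel.mhop n='4'
  1922-07-14


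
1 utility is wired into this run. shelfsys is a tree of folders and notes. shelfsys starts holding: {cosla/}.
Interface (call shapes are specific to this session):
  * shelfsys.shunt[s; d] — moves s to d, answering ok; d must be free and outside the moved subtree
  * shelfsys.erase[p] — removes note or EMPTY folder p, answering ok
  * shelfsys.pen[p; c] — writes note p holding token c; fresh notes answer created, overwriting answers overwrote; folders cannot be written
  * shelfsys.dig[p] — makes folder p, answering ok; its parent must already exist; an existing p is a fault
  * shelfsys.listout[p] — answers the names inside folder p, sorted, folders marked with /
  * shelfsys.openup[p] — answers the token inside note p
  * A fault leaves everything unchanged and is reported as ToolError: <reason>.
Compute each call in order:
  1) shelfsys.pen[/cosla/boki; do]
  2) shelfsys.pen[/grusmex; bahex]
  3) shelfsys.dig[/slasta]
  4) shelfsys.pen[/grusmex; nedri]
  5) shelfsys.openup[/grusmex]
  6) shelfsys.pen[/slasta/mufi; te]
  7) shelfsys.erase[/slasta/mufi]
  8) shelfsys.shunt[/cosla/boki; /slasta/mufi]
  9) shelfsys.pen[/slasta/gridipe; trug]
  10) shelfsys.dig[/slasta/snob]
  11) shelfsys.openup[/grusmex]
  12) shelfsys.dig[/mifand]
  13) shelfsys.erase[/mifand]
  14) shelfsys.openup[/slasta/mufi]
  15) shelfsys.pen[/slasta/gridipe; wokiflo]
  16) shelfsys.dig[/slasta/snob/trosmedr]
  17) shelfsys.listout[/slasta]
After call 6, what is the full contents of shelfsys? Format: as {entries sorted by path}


>> shelfsys.pen(/cosla/boki, do)
<< created
>> shelfsys.pen(/grusmex, bahex)
<< created
>> shelfsys.dig(/slasta)
<< ok
>> shelfsys.pen(/grusmex, nedri)
<< overwrote
>> shelfsys.openup(/grusmex)
<< nedri
>> shelfsys.pen(/slasta/mufi, te)
<< created
>> shelfsys.erase(/slasta/mufi)
<< ok
>> shelfsys.shunt(/cosla/boki, /slasta/mufi)
<< ok
>> shelfsys.pen(/slasta/gridipe, trug)
<< created
>> shelfsys.dig(/slasta/snob)
<< ok
>> shelfsys.openup(/grusmex)
<< nedri
>> shelfsys.dig(/mifand)
<< ok
>> shelfsys.erase(/mifand)
<< ok
>> shelfsys.openup(/slasta/mufi)
<< do
>> shelfsys.pen(/slasta/gridipe, wokiflo)
<< overwrote
>> shelfsys.dig(/slasta/snob/trosmedr)
<< ok
>> shelfsys.listout(/slasta)
<< [gridipe, mufi, snob/]

Answer: {cosla/, cosla/boki=do, grusmex=nedri, slasta/, slasta/mufi=te}


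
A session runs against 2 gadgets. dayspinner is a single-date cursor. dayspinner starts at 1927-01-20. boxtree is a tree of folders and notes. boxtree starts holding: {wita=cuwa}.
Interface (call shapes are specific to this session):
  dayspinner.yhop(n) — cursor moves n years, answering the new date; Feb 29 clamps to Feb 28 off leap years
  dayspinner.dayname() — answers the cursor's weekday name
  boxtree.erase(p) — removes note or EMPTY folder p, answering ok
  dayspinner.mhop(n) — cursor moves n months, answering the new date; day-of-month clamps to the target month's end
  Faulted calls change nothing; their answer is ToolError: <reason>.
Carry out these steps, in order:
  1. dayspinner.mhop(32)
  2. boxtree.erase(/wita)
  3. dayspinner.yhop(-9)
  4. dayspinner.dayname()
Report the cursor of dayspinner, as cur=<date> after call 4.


Answer: cur=1920-09-20

Derivation:
$ dayspinner.mhop n=32
= 1929-09-20
$ boxtree.erase p=/wita
= ok
$ dayspinner.yhop n=-9
= 1920-09-20
$ dayspinner.dayname
= Monday


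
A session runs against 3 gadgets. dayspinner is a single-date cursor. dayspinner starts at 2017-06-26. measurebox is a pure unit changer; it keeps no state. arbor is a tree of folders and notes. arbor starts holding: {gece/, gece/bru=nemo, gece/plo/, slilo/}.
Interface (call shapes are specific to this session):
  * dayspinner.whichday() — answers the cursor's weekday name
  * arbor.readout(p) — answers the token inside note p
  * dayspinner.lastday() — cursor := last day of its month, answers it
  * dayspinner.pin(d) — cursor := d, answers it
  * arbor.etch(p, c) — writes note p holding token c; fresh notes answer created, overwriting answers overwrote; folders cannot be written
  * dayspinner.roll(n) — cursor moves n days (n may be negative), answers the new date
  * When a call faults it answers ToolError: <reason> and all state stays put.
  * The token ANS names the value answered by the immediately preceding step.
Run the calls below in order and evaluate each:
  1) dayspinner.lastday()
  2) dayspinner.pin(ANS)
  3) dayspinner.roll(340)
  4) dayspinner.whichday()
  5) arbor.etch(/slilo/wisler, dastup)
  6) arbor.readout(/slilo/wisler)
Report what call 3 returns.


==> dayspinner.lastday()
<== 2017-06-30
==> dayspinner.pin(d='ANS')
<== 2017-06-30
==> dayspinner.roll(n='340')
<== 2018-06-05
==> dayspinner.whichday()
<== Tuesday
==> arbor.etch(p='/slilo/wisler', c='dastup')
<== created
==> arbor.readout(p='/slilo/wisler')
<== dastup

Answer: 2018-06-05


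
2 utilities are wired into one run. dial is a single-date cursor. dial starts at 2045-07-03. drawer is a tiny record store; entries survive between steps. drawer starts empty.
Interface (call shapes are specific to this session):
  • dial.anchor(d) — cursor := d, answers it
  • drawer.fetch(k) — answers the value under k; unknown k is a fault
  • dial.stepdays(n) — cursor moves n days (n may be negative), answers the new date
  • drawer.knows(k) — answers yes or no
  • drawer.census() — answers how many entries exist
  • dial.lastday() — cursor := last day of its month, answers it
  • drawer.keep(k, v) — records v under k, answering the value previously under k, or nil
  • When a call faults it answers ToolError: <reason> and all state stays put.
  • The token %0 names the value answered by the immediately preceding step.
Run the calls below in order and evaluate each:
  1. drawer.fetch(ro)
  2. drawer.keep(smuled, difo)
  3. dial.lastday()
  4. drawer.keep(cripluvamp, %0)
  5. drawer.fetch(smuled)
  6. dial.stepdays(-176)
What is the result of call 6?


Answer: 2045-02-05

Derivation:
I run drawer.fetch passing k=ro, and get ToolError: no such key ro.
I invoke drawer.keep passing k=smuled, v=difo, which returns nil.
I invoke dial.lastday(), — result: 2045-07-31.
I invoke drawer.keep passing k=cripluvamp, v=%0: nil.
Next I call drawer.fetch passing k=smuled, → difo.
I run dial.stepdays passing n=-176, yielding 2045-02-05.


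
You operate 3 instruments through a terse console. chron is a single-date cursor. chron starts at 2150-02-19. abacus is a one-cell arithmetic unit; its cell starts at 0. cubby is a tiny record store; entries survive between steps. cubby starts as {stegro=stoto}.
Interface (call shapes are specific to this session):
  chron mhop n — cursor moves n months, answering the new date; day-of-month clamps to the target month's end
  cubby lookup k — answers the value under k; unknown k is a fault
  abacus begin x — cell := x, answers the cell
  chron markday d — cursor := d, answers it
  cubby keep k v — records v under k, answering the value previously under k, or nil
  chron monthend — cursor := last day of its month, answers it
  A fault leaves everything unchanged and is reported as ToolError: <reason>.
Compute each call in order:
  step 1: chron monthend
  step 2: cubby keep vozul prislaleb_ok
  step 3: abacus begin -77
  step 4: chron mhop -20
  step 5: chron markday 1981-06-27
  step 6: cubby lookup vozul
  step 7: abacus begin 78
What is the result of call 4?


Answer: 2148-06-28

Derivation:
CALL chron monthend[]
RET  2150-02-28
CALL cubby keep[k='vozul'; v='prislaleb_ok']
RET  nil
CALL abacus begin[x='-77']
RET  -77
CALL chron mhop[n='-20']
RET  2148-06-28
CALL chron markday[d='1981-06-27']
RET  1981-06-27
CALL cubby lookup[k='vozul']
RET  prislaleb_ok
CALL abacus begin[x='78']
RET  78


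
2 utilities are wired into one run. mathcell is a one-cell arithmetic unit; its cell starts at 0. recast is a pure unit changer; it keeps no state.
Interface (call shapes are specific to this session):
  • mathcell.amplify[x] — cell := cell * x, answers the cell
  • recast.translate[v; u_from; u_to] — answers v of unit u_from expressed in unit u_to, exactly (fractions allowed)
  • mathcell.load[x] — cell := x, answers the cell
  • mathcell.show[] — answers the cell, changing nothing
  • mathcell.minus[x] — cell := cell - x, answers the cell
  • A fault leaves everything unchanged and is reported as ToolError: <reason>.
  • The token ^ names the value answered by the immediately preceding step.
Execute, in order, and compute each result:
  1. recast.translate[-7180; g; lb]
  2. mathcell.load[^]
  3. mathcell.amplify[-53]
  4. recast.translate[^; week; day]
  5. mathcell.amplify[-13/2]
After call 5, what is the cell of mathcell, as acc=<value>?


Answer: acc=-247351000000/45359237

Derivation:
// translate(v→-7180, u_from→g, u_to→lb) => -718000000/45359237
// load(x→^) => -718000000/45359237
// amplify(x→-53) => 38054000000/45359237
// translate(v→^, u_from→week, u_to→day) => 38054000000/6479891
// amplify(x→-13/2) => -247351000000/45359237


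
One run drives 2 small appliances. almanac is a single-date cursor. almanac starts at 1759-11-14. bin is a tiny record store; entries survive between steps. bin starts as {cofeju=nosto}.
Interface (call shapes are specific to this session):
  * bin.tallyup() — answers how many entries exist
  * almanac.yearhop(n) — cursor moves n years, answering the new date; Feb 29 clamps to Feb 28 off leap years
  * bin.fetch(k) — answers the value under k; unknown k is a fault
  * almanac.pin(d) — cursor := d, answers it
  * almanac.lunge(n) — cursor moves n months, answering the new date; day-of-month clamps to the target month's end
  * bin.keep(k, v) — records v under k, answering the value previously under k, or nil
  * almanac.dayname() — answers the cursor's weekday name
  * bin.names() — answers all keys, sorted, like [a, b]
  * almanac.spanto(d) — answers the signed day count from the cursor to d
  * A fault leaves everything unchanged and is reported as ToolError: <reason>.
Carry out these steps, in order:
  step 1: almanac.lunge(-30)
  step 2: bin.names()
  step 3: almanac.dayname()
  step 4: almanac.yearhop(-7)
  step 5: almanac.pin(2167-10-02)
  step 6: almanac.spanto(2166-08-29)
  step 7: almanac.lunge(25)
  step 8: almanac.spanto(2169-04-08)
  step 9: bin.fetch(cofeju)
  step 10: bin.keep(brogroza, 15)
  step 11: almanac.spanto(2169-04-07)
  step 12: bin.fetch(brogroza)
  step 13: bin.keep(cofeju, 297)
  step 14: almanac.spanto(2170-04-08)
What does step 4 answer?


·→ lunge(n='-30')
·← 1757-05-14
·→ names()
·← [cofeju]
·→ dayname()
·← Saturday
·→ yearhop(n='-7')
·← 1750-05-14
·→ pin(d='2167-10-02')
·← 2167-10-02
·→ spanto(d='2166-08-29')
·← -399
·→ lunge(n='25')
·← 2169-11-02
·→ spanto(d='2169-04-08')
·← -208
·→ fetch(k='cofeju')
·← nosto
·→ keep(k='brogroza', v='15')
·← nil
·→ spanto(d='2169-04-07')
·← -209
·→ fetch(k='brogroza')
·← 15
·→ keep(k='cofeju', v='297')
·← nosto
·→ spanto(d='2170-04-08')
·← 157

Answer: 1750-05-14


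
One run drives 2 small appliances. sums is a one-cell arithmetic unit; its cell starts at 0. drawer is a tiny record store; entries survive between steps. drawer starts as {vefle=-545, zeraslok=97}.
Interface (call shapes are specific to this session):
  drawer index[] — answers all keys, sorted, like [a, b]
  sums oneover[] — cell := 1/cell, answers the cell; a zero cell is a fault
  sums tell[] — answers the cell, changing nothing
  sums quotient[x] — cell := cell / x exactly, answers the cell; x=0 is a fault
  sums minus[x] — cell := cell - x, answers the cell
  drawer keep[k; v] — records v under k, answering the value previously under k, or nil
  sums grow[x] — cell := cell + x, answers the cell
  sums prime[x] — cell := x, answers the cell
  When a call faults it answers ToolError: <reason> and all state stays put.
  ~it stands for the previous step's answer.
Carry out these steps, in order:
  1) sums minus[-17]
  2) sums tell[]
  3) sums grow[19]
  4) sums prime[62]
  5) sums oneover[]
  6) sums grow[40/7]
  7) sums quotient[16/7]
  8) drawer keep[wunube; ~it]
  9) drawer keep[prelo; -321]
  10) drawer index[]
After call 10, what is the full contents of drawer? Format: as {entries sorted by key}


Answer: {prelo=-321, vefle=-545, wunube=2487/992, zeraslok=97}

Derivation:
→ sums minus(-17)
← 17
→ sums tell()
← 17
→ sums grow(19)
← 36
→ sums prime(62)
← 62
→ sums oneover()
← 1/62
→ sums grow(40/7)
← 2487/434
→ sums quotient(16/7)
← 2487/992
→ drawer keep(wunube, ~it)
← nil
→ drawer keep(prelo, -321)
← nil
→ drawer index()
← [prelo, vefle, wunube, zeraslok]


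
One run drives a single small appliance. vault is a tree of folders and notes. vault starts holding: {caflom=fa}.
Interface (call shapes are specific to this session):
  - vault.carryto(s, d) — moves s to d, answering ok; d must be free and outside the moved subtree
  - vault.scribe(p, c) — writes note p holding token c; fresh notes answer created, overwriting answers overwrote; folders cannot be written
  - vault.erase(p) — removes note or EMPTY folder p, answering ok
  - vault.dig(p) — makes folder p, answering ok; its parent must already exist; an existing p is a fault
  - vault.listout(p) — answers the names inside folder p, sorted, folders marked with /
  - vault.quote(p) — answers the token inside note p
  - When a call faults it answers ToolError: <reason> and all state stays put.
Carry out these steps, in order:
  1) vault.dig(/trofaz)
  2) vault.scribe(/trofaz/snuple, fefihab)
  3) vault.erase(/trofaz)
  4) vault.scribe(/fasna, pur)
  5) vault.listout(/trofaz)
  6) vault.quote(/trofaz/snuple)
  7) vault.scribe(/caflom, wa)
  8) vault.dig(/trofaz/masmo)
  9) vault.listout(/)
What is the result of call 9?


Do: vault.dig[p: /trofaz]
See: ok
Do: vault.scribe[p: /trofaz/snuple; c: fefihab]
See: created
Do: vault.erase[p: /trofaz]
See: ToolError: not empty
Do: vault.scribe[p: /fasna; c: pur]
See: created
Do: vault.listout[p: /trofaz]
See: [snuple]
Do: vault.quote[p: /trofaz/snuple]
See: fefihab
Do: vault.scribe[p: /caflom; c: wa]
See: overwrote
Do: vault.dig[p: /trofaz/masmo]
See: ok
Do: vault.listout[p: /]
See: [caflom, fasna, trofaz/]

Answer: [caflom, fasna, trofaz/]


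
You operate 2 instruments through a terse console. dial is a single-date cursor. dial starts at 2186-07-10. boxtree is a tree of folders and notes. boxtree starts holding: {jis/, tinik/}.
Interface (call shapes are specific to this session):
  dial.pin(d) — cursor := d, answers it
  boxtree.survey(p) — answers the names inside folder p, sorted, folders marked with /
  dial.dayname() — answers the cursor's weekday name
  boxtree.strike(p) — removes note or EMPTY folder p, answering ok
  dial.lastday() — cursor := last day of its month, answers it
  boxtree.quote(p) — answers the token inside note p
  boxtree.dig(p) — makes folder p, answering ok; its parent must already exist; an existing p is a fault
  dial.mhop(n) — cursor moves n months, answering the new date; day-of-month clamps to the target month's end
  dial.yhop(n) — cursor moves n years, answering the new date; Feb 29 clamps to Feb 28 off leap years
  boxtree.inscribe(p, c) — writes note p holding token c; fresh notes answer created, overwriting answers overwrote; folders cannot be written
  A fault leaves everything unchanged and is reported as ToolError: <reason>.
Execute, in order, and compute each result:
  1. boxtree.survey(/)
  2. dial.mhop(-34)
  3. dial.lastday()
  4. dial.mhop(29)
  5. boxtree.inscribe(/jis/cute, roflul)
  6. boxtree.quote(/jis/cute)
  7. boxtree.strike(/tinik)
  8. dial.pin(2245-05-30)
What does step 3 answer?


Answer: 2183-09-30

Derivation:
I use boxtree.survey on p→/, → [jis/, tinik/].
Invoking dial.mhop on n→-34, yielding 2183-09-10.
Then dial.lastday(), and observe 2183-09-30.
Invoking dial.mhop on n→29, yielding 2186-02-28.
I run boxtree.inscribe on p→/jis/cute, c→roflul, — result: created.
I invoke boxtree.quote on p→/jis/cute, yielding roflul.
Invoking boxtree.strike on p→/tinik, giving ok.
I use dial.pin on d→2245-05-30, → 2245-05-30.


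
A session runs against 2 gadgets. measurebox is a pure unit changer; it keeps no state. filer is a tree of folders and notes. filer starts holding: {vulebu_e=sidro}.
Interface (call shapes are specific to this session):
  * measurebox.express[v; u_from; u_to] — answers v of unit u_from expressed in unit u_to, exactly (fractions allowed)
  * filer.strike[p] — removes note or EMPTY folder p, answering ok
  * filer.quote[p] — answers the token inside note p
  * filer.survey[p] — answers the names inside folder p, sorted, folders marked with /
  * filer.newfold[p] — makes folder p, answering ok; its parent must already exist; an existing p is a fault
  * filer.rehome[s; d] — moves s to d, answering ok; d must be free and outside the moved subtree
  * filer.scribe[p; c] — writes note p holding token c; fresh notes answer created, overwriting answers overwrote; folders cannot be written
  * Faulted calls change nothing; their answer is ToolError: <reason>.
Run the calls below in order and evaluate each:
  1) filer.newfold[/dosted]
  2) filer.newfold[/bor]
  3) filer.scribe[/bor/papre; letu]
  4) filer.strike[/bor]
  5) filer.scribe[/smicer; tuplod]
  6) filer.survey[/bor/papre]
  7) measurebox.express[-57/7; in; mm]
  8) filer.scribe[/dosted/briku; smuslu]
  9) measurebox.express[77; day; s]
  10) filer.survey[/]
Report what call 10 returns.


CALL filer.newfold[p→/dosted]
RET  ok
CALL filer.newfold[p→/bor]
RET  ok
CALL filer.scribe[p→/bor/papre; c→letu]
RET  created
CALL filer.strike[p→/bor]
RET  ToolError: not empty
CALL filer.scribe[p→/smicer; c→tuplod]
RET  created
CALL filer.survey[p→/bor/papre]
RET  ToolError: not a directory
CALL measurebox.express[v→-57/7; u_from→in; u_to→mm]
RET  -7239/35
CALL filer.scribe[p→/dosted/briku; c→smuslu]
RET  created
CALL measurebox.express[v→77; u_from→day; u_to→s]
RET  6652800
CALL filer.survey[p→/]
RET  [bor/, dosted/, smicer, vulebu_e]

Answer: [bor/, dosted/, smicer, vulebu_e]


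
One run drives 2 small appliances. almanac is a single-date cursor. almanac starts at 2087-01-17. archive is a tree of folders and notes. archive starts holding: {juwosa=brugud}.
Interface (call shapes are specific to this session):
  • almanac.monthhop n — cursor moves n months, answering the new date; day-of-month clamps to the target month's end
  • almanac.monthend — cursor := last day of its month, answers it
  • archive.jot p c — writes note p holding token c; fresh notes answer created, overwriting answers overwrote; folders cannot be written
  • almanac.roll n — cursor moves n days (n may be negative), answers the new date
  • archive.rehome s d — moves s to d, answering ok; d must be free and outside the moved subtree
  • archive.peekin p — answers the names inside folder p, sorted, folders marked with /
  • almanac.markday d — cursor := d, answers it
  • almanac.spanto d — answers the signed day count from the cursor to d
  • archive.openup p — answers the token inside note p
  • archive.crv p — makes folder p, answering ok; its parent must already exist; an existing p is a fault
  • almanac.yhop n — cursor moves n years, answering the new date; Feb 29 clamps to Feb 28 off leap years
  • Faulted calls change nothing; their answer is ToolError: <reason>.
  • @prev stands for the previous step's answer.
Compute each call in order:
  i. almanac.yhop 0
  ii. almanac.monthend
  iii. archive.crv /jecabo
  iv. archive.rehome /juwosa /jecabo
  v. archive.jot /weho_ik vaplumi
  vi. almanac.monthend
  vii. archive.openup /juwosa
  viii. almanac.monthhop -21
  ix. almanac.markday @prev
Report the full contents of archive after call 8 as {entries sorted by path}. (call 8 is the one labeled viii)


I run almanac.yhop passing 0: 2087-01-17.
Next I call almanac.monthend, and observe 2087-01-31.
I invoke archive.crv passing /jecabo, and observe ok.
I try archive.rehome passing /juwosa, /jecabo, yielding ToolError: exists.
I use archive.jot passing /weho_ik, vaplumi, giving created.
Calling almanac.monthend, which returns 2087-01-31.
Calling archive.openup passing /juwosa, giving brugud.
I try almanac.monthhop passing -21, — result: 2085-04-30.
I call almanac.markday passing @prev: 2085-04-30.

Answer: {jecabo/, juwosa=brugud, weho_ik=vaplumi}


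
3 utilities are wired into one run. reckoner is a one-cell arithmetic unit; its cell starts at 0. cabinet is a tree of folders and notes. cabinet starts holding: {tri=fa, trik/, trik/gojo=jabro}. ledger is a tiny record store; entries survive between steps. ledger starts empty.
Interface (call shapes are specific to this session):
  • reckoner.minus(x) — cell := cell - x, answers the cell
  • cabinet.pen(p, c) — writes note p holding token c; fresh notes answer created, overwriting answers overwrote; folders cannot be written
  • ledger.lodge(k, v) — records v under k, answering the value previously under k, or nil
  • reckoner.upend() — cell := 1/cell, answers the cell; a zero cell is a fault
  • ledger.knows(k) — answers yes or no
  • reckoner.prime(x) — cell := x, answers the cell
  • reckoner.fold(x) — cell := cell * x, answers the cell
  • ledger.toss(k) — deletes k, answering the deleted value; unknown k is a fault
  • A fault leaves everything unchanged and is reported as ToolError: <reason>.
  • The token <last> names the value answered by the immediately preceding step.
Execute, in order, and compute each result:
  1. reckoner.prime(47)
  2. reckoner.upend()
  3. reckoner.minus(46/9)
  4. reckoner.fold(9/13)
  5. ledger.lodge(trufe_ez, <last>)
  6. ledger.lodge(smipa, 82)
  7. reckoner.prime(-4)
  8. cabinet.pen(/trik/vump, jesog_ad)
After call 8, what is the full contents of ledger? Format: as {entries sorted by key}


Answer: {smipa=82, trufe_ez=-2153/611}

Derivation:
% reckoner.prime x→47
  47
% reckoner.upend
  1/47
% reckoner.minus x→46/9
  -2153/423
% reckoner.fold x→9/13
  -2153/611
% ledger.lodge k→trufe_ez v→<last>
  nil
% ledger.lodge k→smipa v→82
  nil
% reckoner.prime x→-4
  -4
% cabinet.pen p→/trik/vump c→jesog_ad
  created


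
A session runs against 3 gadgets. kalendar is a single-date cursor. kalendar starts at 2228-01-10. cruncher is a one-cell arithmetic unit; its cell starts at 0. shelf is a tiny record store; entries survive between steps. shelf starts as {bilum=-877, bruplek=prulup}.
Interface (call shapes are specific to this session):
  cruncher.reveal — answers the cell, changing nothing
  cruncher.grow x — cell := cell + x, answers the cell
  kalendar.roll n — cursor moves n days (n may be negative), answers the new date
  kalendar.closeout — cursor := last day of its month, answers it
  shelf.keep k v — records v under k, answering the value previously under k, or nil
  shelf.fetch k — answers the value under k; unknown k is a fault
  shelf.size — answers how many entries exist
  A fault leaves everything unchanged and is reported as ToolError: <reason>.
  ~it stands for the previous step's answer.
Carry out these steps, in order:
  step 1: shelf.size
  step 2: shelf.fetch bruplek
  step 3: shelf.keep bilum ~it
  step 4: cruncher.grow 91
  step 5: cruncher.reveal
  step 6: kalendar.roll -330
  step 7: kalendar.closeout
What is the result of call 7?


// 1. shelf.size() -> 2
// 2. shelf.fetch(k→bruplek) -> prulup
// 3. shelf.keep(k→bilum, v→~it) -> -877
// 4. cruncher.grow(x→91) -> 91
// 5. cruncher.reveal() -> 91
// 6. kalendar.roll(n→-330) -> 2227-02-14
// 7. kalendar.closeout() -> 2227-02-28

Answer: 2227-02-28


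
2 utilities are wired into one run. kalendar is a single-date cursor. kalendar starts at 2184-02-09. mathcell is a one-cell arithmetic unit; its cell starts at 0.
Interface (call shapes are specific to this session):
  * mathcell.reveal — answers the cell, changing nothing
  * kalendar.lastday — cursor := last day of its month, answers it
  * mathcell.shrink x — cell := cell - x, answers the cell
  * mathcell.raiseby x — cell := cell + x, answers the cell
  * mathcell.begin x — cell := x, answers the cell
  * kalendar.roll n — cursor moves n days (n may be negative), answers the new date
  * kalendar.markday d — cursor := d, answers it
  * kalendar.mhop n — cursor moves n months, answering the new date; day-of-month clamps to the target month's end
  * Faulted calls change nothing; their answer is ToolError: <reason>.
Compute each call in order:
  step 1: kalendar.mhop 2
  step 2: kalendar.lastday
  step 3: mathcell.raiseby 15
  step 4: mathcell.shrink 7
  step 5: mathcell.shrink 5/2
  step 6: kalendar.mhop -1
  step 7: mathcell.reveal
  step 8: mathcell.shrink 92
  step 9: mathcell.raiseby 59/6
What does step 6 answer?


Answer: 2184-03-30

Derivation:
! 1. kalendar.mhop(2) ~> 2184-04-09
! 2. kalendar.lastday() ~> 2184-04-30
! 3. mathcell.raiseby(15) ~> 15
! 4. mathcell.shrink(7) ~> 8
! 5. mathcell.shrink(5/2) ~> 11/2
! 6. kalendar.mhop(-1) ~> 2184-03-30
! 7. mathcell.reveal() ~> 11/2
! 8. mathcell.shrink(92) ~> -173/2
! 9. mathcell.raiseby(59/6) ~> -230/3


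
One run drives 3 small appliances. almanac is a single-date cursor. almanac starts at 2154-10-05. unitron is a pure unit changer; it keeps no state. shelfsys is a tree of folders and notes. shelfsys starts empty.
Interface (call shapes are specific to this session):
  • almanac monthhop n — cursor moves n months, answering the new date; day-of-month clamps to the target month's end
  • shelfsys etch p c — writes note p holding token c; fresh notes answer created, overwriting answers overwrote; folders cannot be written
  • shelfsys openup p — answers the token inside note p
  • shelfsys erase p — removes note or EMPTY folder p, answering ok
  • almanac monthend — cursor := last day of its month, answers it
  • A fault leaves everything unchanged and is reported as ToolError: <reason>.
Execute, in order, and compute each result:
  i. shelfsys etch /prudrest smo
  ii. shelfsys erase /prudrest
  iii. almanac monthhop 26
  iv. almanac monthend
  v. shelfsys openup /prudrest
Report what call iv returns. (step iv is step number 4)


Answer: 2156-12-31

Derivation:
Step: shelfsys etch[p='/prudrest'; c='smo']
Result: created
Step: shelfsys erase[p='/prudrest']
Result: ok
Step: almanac monthhop[n='26']
Result: 2156-12-05
Step: almanac monthend[]
Result: 2156-12-31
Step: shelfsys openup[p='/prudrest']
Result: ToolError: not found


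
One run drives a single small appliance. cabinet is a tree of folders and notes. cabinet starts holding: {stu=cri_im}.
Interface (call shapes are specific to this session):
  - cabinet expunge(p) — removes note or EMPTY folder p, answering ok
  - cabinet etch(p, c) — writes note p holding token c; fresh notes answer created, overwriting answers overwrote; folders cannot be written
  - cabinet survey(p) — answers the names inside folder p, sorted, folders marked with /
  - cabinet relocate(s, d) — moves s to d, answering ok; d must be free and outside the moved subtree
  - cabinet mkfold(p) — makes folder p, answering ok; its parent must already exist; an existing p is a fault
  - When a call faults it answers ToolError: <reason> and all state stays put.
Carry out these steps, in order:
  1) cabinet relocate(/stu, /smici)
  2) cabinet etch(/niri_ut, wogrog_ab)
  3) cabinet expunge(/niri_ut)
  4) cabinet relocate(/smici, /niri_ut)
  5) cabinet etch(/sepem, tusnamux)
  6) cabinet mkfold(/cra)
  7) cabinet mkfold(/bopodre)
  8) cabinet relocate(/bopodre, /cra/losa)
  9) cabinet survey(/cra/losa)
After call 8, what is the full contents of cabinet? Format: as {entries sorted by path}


I invoke cabinet relocate using s='/stu', d='/smici', and get ok.
Next I call cabinet etch using p='/niri_ut', c='wogrog_ab', and observe created.
I invoke cabinet expunge using p='/niri_ut', giving ok.
I invoke cabinet relocate using s='/smici', d='/niri_ut', giving ok.
I use cabinet etch using p='/sepem', c='tusnamux', — result: created.
Then cabinet mkfold using p='/cra', — result: ok.
Now I run cabinet mkfold using p='/bopodre', — result: ok.
I run cabinet relocate using s='/bopodre', d='/cra/losa', — result: ok.
I try cabinet survey using p='/cra/losa', yielding [].

Answer: {cra/, cra/losa/, niri_ut=cri_im, sepem=tusnamux}
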